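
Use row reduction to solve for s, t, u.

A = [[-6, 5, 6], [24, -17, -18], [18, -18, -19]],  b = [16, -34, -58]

(3, 2, 4)

Forward elimination on [A|b]:
R2 <- R2 - (-4)*R1:  [  0   3   6  30 ]
R3 <- R3 - (-3)*R1:  [   0   -3   -1  -10 ]
R3 <- R3 - (-1)*R2:  [  0   0   5  20 ]
Row echelon form:
[ -6  5  6  |  16 ]
[  0  3  6  |  30 ]
[  0  0  5  |  20 ]
Back-substitution:
u = (20) / 5 = 4
t = (30 - (6)*(4)) / 3 = 2
s = (16 - (5)*(2) - (6)*(4)) / -6 = 3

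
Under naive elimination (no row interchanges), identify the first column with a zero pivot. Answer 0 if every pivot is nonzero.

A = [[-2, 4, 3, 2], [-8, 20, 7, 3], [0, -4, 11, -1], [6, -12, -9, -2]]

Naive forward elimination:
R2 <- R2 - (4)*R1:  [  0   4  -5  -5 ]
R4 <- R4 - (-3)*R1:  [ 0  0  0  4 ]
R3 <- R3 - (-1)*R2:  [  0   0   6  -6 ]
All pivots nonzero; naive elimination completes without hitting a zero pivot.

first zero-pivot column = 0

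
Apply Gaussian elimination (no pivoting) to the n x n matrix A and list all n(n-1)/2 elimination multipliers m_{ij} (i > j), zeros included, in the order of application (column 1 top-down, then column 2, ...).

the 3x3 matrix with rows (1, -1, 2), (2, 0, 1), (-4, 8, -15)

Forward elimination:
R2 <- R2 - (2)*R1:  [  0   2  -3 ]
R3 <- R3 - (-4)*R1:  [  0   4  -7 ]
R3 <- R3 - (2)*R2:  [  0   0  -1 ]
Multipliers (in order of application): m_{21} = 2, m_{31} = -4, m_{32} = 2

multipliers: 2, -4, 2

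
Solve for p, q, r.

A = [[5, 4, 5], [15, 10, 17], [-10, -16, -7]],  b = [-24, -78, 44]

(0, -1, -4)

Forward elimination on [A|b]:
R2 <- R2 - (3)*R1:  [  0  -2   2  -6 ]
R3 <- R3 - (-2)*R1:  [  0  -8   3  -4 ]
R3 <- R3 - (4)*R2:  [  0   0  -5  20 ]
Row echelon form:
[ 5   4   5  |  -24 ]
[ 0  -2   2  |   -6 ]
[ 0   0  -5  |   20 ]
Back-substitution:
r = (20) / -5 = -4
q = (-6 - (2)*(-4)) / -2 = -1
p = (-24 - (4)*(-1) - (5)*(-4)) / 5 = 0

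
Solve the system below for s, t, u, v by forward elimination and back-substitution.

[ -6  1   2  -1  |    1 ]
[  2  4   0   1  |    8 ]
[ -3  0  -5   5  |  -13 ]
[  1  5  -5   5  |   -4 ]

Forward elimination on [A|b]:
R2 <- R2 - (-1/3)*R1:  [    0  13/3   2/3   2/3  25/3 ]
R3 <- R3 - (1/2)*R1:  [     0   -1/2     -6   11/2  -27/2 ]
R4 <- R4 - (-1/6)*R1:  [     0   31/6  -14/3   29/6  -23/6 ]
R3 <- R3 - (-3/26)*R2:  [       0        0   -77/13   145/26  -163/13 ]
R4 <- R4 - (31/26)*R2:  [       0        0   -71/13   105/26  -179/13 ]
R4 <- R4 - (71/77)*R3:  [       0        0        0   -85/77  -170/77 ]
Row echelon form:
[ -6     1       2      -1  |        1 ]
[  0  13/3     2/3     2/3  |     25/3 ]
[  0     0  -77/13  145/26  |  -163/13 ]
[  0     0       0  -85/77  |  -170/77 ]
Back-substitution:
v = (-170/77) / (-85/77) = 2
u = (-163/13 - (145/26)*(2)) / (-77/13) = 4
t = (25/3 - (2/3)*(4) - (2/3)*(2)) / (13/3) = 1
s = (1 - (1)*(1) - (2)*(4) - (-1)*(2)) / -6 = 1

(1, 1, 4, 2)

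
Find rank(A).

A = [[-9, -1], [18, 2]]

Row reduction:
R2 <- R2 - (-2)*R1:  [ 0  0 ]
Row echelon form:
[ -9  -1 ]
[  0   0 ]
Nonzero rows / pivot columns: 1

rank(A) = 1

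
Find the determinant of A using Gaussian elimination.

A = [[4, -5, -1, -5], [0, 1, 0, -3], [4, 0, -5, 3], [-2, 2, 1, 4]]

Forward elimination:
R3 <- R3 - (1)*R1:  [  0   5  -4   8 ]
R4 <- R4 - (-1/2)*R1:  [    0  -1/2   1/2   3/2 ]
R3 <- R3 - (5)*R2:  [  0   0  -4  23 ]
R4 <- R4 - (-1/2)*R2:  [   0    0  1/2    0 ]
R4 <- R4 - (-1/8)*R3:  [    0     0     0  23/8 ]
Upper-triangular form:
[ 4  -5  -1    -5 ]
[ 0   1   0    -3 ]
[ 0   0  -4    23 ]
[ 0   0   0  23/8 ]
det(A) = (-1)^0 * (4) * (1) * (-4) * (23/8) = -46  (0 row swaps -> sign +1)

det(A) = -46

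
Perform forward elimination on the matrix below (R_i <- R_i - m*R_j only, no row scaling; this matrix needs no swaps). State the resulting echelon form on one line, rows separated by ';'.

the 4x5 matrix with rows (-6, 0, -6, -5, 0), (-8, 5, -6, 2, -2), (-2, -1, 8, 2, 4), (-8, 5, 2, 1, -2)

Forward elimination:
R2 <- R2 - (4/3)*R1:  [    0     5     2  26/3    -2 ]
R3 <- R3 - (1/3)*R1:  [    0    -1    10  11/3     4 ]
R4 <- R4 - (4/3)*R1:  [    0     5    10  23/3    -2 ]
R3 <- R3 - (-1/5)*R2:  [    0     0  52/5  27/5  18/5 ]
R4 <- R4 - (1)*R2:  [  0   0   8  -1   0 ]
R4 <- R4 - (10/13)*R3:  [      0       0       0  -67/13  -36/13 ]
Row echelon form:
[ -6  0    -6      -5       0 ]
[  0  5     2    26/3      -2 ]
[  0  0  52/5    27/5    18/5 ]
[  0  0     0  -67/13  -36/13 ]

REF = [-6 0 -6 -5 0; 0 5 2 26/3 -2; 0 0 52/5 27/5 18/5; 0 0 0 -67/13 -36/13]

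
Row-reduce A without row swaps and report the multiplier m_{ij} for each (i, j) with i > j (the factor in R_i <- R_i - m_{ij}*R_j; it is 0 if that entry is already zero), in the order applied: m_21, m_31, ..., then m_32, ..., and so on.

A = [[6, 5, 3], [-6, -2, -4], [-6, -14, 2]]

Forward elimination:
R2 <- R2 - (-1)*R1:  [  0   3  -1 ]
R3 <- R3 - (-1)*R1:  [  0  -9   5 ]
R3 <- R3 - (-3)*R2:  [ 0  0  2 ]
Multipliers (in order of application): m_{21} = -1, m_{31} = -1, m_{32} = -3

multipliers: -1, -1, -3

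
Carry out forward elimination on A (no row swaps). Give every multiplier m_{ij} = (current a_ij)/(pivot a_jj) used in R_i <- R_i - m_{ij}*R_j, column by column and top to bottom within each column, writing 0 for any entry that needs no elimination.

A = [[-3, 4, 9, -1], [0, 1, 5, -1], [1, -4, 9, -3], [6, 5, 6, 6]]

Forward elimination:
R2: entry in column 1 is already 0 -> m_{21} = 0 (no row operation needed)
R3 <- R3 - (-1/3)*R1:  [     0   -8/3     12  -10/3 ]
R4 <- R4 - (-2)*R1:  [  0  13  24   4 ]
R3 <- R3 - (-8/3)*R2:  [    0     0  76/3    -6 ]
R4 <- R4 - (13)*R2:  [   0    0  -41   17 ]
R4 <- R4 - (-123/76)*R3:  [      0       0       0  277/38 ]
Multipliers (in order of application): m_{21} = 0, m_{31} = -1/3, m_{41} = -2, m_{32} = -8/3, m_{42} = 13, m_{43} = -123/76

multipliers: 0, -1/3, -2, -8/3, 13, -123/76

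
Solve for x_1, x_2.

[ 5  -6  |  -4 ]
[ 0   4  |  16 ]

(4, 4)

Forward elimination on [A|b]:
Row echelon form:
[ 5  -6  |  -4 ]
[ 0   4  |  16 ]
Back-substitution:
x_2 = (16) / 4 = 4
x_1 = (-4 - (-6)*(4)) / 5 = 4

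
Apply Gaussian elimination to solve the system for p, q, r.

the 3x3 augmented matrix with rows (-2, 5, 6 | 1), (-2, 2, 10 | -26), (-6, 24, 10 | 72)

(3, 5, -3)

Forward elimination on [A|b]:
R2 <- R2 - (1)*R1:  [   0   -3    4  -27 ]
R3 <- R3 - (3)*R1:  [  0   9  -8  69 ]
R3 <- R3 - (-3)*R2:  [   0    0    4  -12 ]
Row echelon form:
[ -2   5  6  |    1 ]
[  0  -3  4  |  -27 ]
[  0   0  4  |  -12 ]
Back-substitution:
r = (-12) / 4 = -3
q = (-27 - (4)*(-3)) / -3 = 5
p = (1 - (5)*(5) - (6)*(-3)) / -2 = 3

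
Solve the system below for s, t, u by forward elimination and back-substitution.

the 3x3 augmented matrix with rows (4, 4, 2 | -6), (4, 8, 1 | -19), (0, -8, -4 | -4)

Forward elimination on [A|b]:
R2 <- R2 - (1)*R1:  [   0    4   -1  -13 ]
R3 <- R3 - (-2)*R2:  [   0    0   -6  -30 ]
Row echelon form:
[ 4  4   2  |   -6 ]
[ 0  4  -1  |  -13 ]
[ 0  0  -6  |  -30 ]
Back-substitution:
u = (-30) / -6 = 5
t = (-13 - (-1)*(5)) / 4 = -2
s = (-6 - (4)*(-2) - (2)*(5)) / 4 = -2

(-2, -2, 5)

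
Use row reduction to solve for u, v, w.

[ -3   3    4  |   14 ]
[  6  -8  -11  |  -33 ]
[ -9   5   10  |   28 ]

Forward elimination on [A|b]:
R2 <- R2 - (-2)*R1:  [  0  -2  -3  -5 ]
R3 <- R3 - (3)*R1:  [   0   -4   -2  -14 ]
R3 <- R3 - (2)*R2:  [  0   0   4  -4 ]
Row echelon form:
[ -3   3   4  |  14 ]
[  0  -2  -3  |  -5 ]
[  0   0   4  |  -4 ]
Back-substitution:
w = (-4) / 4 = -1
v = (-5 - (-3)*(-1)) / -2 = 4
u = (14 - (3)*(4) - (4)*(-1)) / -3 = -2

(-2, 4, -1)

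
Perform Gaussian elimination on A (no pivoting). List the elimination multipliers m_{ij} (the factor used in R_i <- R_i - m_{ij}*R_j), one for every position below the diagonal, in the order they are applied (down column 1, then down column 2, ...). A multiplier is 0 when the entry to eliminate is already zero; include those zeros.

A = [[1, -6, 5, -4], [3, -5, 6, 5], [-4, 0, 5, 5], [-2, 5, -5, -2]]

multipliers: 3, -4, -2, -24/13, -7/13, 2/109

Forward elimination:
R2 <- R2 - (3)*R1:  [  0  13  -9  17 ]
R3 <- R3 - (-4)*R1:  [   0  -24   25  -11 ]
R4 <- R4 - (-2)*R1:  [   0   -7    5  -10 ]
R3 <- R3 - (-24/13)*R2:  [      0       0  109/13  265/13 ]
R4 <- R4 - (-7/13)*R2:  [      0       0    2/13  -11/13 ]
R4 <- R4 - (2/109)*R3:  [        0         0         0  -133/109 ]
Multipliers (in order of application): m_{21} = 3, m_{31} = -4, m_{41} = -2, m_{32} = -24/13, m_{42} = -7/13, m_{43} = 2/109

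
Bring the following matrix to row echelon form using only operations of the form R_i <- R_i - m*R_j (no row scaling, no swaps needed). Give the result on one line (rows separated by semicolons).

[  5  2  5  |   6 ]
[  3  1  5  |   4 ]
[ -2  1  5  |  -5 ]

REF = [5 2 5 6; 0 -1/5 2 2/5; 0 0 25 1]

Forward elimination:
R2 <- R2 - (3/5)*R1:  [    0  -1/5     2   2/5 ]
R3 <- R3 - (-2/5)*R1:  [     0    9/5      7  -13/5 ]
R3 <- R3 - (-9)*R2:  [  0   0  25   1 ]
Row echelon form:
[ 5     2   5  |    6 ]
[ 0  -1/5   2  |  2/5 ]
[ 0     0  25  |    1 ]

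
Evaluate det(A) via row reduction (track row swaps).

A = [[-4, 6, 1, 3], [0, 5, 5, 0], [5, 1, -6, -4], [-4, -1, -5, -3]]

det(A) = -1595

Forward elimination:
R3 <- R3 - (-5/4)*R1:  [     0   17/2  -19/4   -1/4 ]
R4 <- R4 - (1)*R1:  [  0  -7  -6  -6 ]
R3 <- R3 - (17/10)*R2:  [     0      0  -53/4   -1/4 ]
R4 <- R4 - (-7/5)*R2:  [  0   0   1  -6 ]
R4 <- R4 - (-4/53)*R3:  [       0        0        0  -319/53 ]
Upper-triangular form:
[ -4  6      1        3 ]
[  0  5      5        0 ]
[  0  0  -53/4     -1/4 ]
[  0  0      0  -319/53 ]
det(A) = (-1)^0 * (-4) * (5) * (-53/4) * (-319/53) = -1595  (0 row swaps -> sign +1)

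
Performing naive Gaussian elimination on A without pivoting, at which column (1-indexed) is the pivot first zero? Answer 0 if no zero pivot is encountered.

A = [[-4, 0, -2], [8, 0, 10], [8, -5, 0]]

Naive forward elimination:
R2 <- R2 - (-2)*R1:  [ 0  0  6 ]
R3 <- R3 - (-2)*R1:  [  0  -5  -4 ]
Matrix at this point:
[ -4   0  -2 ]
[  0   0   6 ]
[  0  -5  -4 ]
Pivot entry (2,2) is zero but row 3 has -5 in column 2 -> naive elimination stops; a row interchange (e.g. R2 <-> R3) would be required here.

first zero-pivot column = 2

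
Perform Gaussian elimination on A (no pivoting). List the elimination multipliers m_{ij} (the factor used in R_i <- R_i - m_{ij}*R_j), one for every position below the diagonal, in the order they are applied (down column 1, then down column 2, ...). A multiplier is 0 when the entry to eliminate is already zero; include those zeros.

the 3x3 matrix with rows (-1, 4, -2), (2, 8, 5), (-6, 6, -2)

Forward elimination:
R2 <- R2 - (-2)*R1:  [  0  16   1 ]
R3 <- R3 - (6)*R1:  [   0  -18   10 ]
R3 <- R3 - (-9/8)*R2:  [    0     0  89/8 ]
Multipliers (in order of application): m_{21} = -2, m_{31} = 6, m_{32} = -9/8

multipliers: -2, 6, -9/8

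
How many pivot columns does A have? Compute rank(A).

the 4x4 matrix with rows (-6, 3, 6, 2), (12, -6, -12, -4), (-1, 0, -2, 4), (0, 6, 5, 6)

Row reduction:
R2 <- R2 - (-2)*R1:  [ 0  0  0  0 ]
R3 <- R3 - (1/6)*R1:  [    0  -1/2    -3  11/3 ]
R2 <-> R3   (pivot in column 2 was zero)
[ -6     3   6     2 ]
[  0  -1/2  -3  11/3 ]
[  0     0   0     0 ]
[  0     6   5     6 ]
R4 <- R4 - (-12)*R2:  [   0    0  -31   50 ]
R3 <-> R4   (pivot in column 3 was zero)
[ -6     3    6     2 ]
[  0  -1/2   -3  11/3 ]
[  0     0  -31    50 ]
[  0     0    0     0 ]
Row echelon form:
[ -6     3    6     2 ]
[  0  -1/2   -3  11/3 ]
[  0     0  -31    50 ]
[  0     0    0     0 ]
Nonzero rows / pivot columns: 3

rank(A) = 3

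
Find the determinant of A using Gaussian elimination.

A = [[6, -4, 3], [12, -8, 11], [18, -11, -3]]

Forward elimination:
R2 <- R2 - (2)*R1:  [ 0  0  5 ]
R3 <- R3 - (3)*R1:  [   0    1  -12 ]
R2 <-> R3   (pivot in column 2 was zero)
[ 6  -4    3 ]
[ 0   1  -12 ]
[ 0   0    5 ]
Upper-triangular form:
[ 6  -4    3 ]
[ 0   1  -12 ]
[ 0   0    5 ]
det(A) = (-1)^1 * (6) * (1) * (5) = -30  (1 row swap -> sign -1)

det(A) = -30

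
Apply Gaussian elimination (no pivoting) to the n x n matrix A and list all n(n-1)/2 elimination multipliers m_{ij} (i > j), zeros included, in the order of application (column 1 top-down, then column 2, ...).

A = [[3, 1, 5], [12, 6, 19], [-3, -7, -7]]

multipliers: 4, -1, -3

Forward elimination:
R2 <- R2 - (4)*R1:  [  0   2  -1 ]
R3 <- R3 - (-1)*R1:  [  0  -6  -2 ]
R3 <- R3 - (-3)*R2:  [  0   0  -5 ]
Multipliers (in order of application): m_{21} = 4, m_{31} = -1, m_{32} = -3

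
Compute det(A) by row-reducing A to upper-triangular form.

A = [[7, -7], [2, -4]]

Forward elimination:
R2 <- R2 - (2/7)*R1:  [  0  -2 ]
Upper-triangular form:
[ 7  -7 ]
[ 0  -2 ]
det(A) = (-1)^0 * (7) * (-2) = -14  (0 row swaps -> sign +1)

det(A) = -14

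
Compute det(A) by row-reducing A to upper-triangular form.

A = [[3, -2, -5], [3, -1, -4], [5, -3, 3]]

Forward elimination:
R2 <- R2 - (1)*R1:  [ 0  1  1 ]
R3 <- R3 - (5/3)*R1:  [    0   1/3  34/3 ]
R3 <- R3 - (1/3)*R2:  [  0   0  11 ]
Upper-triangular form:
[ 3  -2  -5 ]
[ 0   1   1 ]
[ 0   0  11 ]
det(A) = (-1)^0 * (3) * (1) * (11) = 33  (0 row swaps -> sign +1)

det(A) = 33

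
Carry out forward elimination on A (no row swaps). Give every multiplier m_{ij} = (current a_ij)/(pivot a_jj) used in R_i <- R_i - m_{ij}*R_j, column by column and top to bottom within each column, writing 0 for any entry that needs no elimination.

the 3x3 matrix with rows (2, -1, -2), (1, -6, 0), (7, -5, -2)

multipliers: 1/2, 7/2, 3/11

Forward elimination:
R2 <- R2 - (1/2)*R1:  [     0  -11/2      1 ]
R3 <- R3 - (7/2)*R1:  [    0  -3/2     5 ]
R3 <- R3 - (3/11)*R2:  [     0      0  52/11 ]
Multipliers (in order of application): m_{21} = 1/2, m_{31} = 7/2, m_{32} = 3/11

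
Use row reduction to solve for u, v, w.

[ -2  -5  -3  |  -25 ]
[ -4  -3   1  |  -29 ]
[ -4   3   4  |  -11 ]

Forward elimination on [A|b]:
R2 <- R2 - (2)*R1:  [  0   7   7  21 ]
R3 <- R3 - (2)*R1:  [  0  13  10  39 ]
R3 <- R3 - (13/7)*R2:  [  0   0  -3   0 ]
Row echelon form:
[ -2  -5  -3  |  -25 ]
[  0   7   7  |   21 ]
[  0   0  -3  |    0 ]
Back-substitution:
w = (0) / -3 = 0
v = (21 - (7)*(0)) / 7 = 3
u = (-25 - (-5)*(3) - (-3)*(0)) / -2 = 5

(5, 3, 0)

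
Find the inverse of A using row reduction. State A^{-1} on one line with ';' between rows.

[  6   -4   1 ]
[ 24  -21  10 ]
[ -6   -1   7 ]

Gauss-Jordan on [A | I]:
R1 <- (1/6)*R1:  [    1  -2/3   1/6  |   1/6     0     0 ]
R2 <- R2 - (24)*R1:  [  0  -5   6  |  -4   1   0 ]
R3 <- R3 - (-6)*R1:  [  0  -5   8  |   1   0   1 ]
R2 <- (1/-5)*R2:  [    0     1  -6/5  |   4/5  -1/5     0 ]
R1 <- R1 - (-2/3)*R2:  [      1       0  -19/30  |    7/10   -2/15       0 ]
R3 <- R3 - (-5)*R2:  [  0   0   2  |   5  -1   1 ]
R3 <- (1/2)*R3:  [    0     0     1  |   5/2  -1/2   1/2 ]
R1 <- R1 - (-19/30)*R3:  [      1       0       0  |  137/60   -9/20   19/60 ]
R2 <- R2 - (-6/5)*R3:  [    0     1     0  |  19/5  -4/5   3/5 ]
Right block of [I | A^{-1}] is the inverse:
[ 137/60  -9/20  19/60 ]
[   19/5   -4/5    3/5 ]
[    5/2   -1/2    1/2 ]

inverse = [137/60 -9/20 19/60; 19/5 -4/5 3/5; 5/2 -1/2 1/2]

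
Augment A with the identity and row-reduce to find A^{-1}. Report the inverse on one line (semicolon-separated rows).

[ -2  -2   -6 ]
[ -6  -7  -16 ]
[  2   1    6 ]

Gauss-Jordan on [A | I]:
R1 <- (1/-2)*R1:  [    1     1     3  |  -1/2     0     0 ]
R2 <- R2 - (-6)*R1:  [  0  -1   2  |  -3   1   0 ]
R3 <- R3 - (2)*R1:  [  0  -1   0  |   1   0   1 ]
R2 <- (1/-1)*R2:  [  0   1  -2  |   3  -1   0 ]
R1 <- R1 - (1)*R2:  [    1     0     5  |  -7/2     1     0 ]
R3 <- R3 - (-1)*R2:  [  0   0  -2  |   4  -1   1 ]
R3 <- (1/-2)*R3:  [    0     0     1  |    -2   1/2  -1/2 ]
R1 <- R1 - (5)*R3:  [    1     0     0  |  13/2  -3/2   5/2 ]
R2 <- R2 - (-2)*R3:  [  0   1   0  |  -1   0  -1 ]
Right block of [I | A^{-1}] is the inverse:
[ 13/2  -3/2   5/2 ]
[   -1     0    -1 ]
[   -2   1/2  -1/2 ]

inverse = [13/2 -3/2 5/2; -1 0 -1; -2 1/2 -1/2]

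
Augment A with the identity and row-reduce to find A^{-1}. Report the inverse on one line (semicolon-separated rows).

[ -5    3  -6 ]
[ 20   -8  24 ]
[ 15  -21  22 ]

Gauss-Jordan on [A | I]:
R1 <- (1/-5)*R1:  [    1  -3/5   6/5  |  -1/5     0     0 ]
R2 <- R2 - (20)*R1:  [ 0  4  0  |  4  1  0 ]
R3 <- R3 - (15)*R1:  [   0  -12    4  |    3    0    1 ]
R2 <- (1/4)*R2:  [   0    1    0  |    1  1/4    0 ]
R1 <- R1 - (-3/5)*R2:  [    1     0   6/5  |   2/5  3/20     0 ]
R3 <- R3 - (-12)*R2:  [  0   0   4  |  15   3   1 ]
R3 <- (1/4)*R3:  [    0     0     1  |  15/4   3/4   1/4 ]
R1 <- R1 - (6/5)*R3:  [      1       0       0  |  -41/10    -3/4   -3/10 ]
Right block of [I | A^{-1}] is the inverse:
[ -41/10  -3/4  -3/10 ]
[      1   1/4      0 ]
[   15/4   3/4    1/4 ]

inverse = [-41/10 -3/4 -3/10; 1 1/4 0; 15/4 3/4 1/4]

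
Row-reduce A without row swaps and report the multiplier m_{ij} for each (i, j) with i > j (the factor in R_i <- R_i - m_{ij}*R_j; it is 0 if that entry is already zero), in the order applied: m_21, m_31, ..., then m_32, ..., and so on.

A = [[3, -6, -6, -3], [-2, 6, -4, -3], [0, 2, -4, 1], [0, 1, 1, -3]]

multipliers: -2/3, 0, 0, 1, 1/2, 5/4

Forward elimination:
R2 <- R2 - (-2/3)*R1:  [  0   2  -8  -5 ]
R3: entry in column 1 is already 0 -> m_{31} = 0 (no row operation needed)
R4: entry in column 1 is already 0 -> m_{41} = 0 (no row operation needed)
R3 <- R3 - (1)*R2:  [ 0  0  4  6 ]
R4 <- R4 - (1/2)*R2:  [    0     0     5  -1/2 ]
R4 <- R4 - (5/4)*R3:  [  0   0   0  -8 ]
Multipliers (in order of application): m_{21} = -2/3, m_{31} = 0, m_{41} = 0, m_{32} = 1, m_{42} = 1/2, m_{43} = 5/4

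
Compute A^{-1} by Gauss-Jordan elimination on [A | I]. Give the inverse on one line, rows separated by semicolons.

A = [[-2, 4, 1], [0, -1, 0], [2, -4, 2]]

inverse = [-1/3 -2 1/6; 0 -1 0; 1/3 0 1/3]

Gauss-Jordan on [A | I]:
R1 <- (1/-2)*R1:  [    1    -2  -1/2  |  -1/2     0     0 ]
R3 <- R3 - (2)*R1:  [ 0  0  3  |  1  0  1 ]
R2 <- (1/-1)*R2:  [  0   1   0  |   0  -1   0 ]
R1 <- R1 - (-2)*R2:  [    1     0  -1/2  |  -1/2    -2     0 ]
R3 <- (1/3)*R3:  [   0    0    1  |  1/3    0  1/3 ]
R1 <- R1 - (-1/2)*R3:  [    1     0     0  |  -1/3    -2   1/6 ]
Right block of [I | A^{-1}] is the inverse:
[ -1/3  -2  1/6 ]
[    0  -1    0 ]
[  1/3   0  1/3 ]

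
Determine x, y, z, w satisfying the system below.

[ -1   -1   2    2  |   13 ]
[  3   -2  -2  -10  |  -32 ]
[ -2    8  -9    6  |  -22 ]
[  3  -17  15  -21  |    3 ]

(2, -3, 2, 4)

Forward elimination on [A|b]:
R2 <- R2 - (-3)*R1:  [  0  -5   4  -4   7 ]
R3 <- R3 - (2)*R1:  [   0   10  -13    2  -48 ]
R4 <- R4 - (-3)*R1:  [   0  -20   21  -15   42 ]
R3 <- R3 - (-2)*R2:  [   0    0   -5   -6  -34 ]
R4 <- R4 - (4)*R2:  [  0   0   5   1  14 ]
R4 <- R4 - (-1)*R3:  [   0    0    0   -5  -20 ]
Row echelon form:
[ -1  -1   2   2  |   13 ]
[  0  -5   4  -4  |    7 ]
[  0   0  -5  -6  |  -34 ]
[  0   0   0  -5  |  -20 ]
Back-substitution:
w = (-20) / -5 = 4
z = (-34 - (-6)*(4)) / -5 = 2
y = (7 - (4)*(2) - (-4)*(4)) / -5 = -3
x = (13 - (-1)*(-3) - (2)*(2) - (2)*(4)) / -1 = 2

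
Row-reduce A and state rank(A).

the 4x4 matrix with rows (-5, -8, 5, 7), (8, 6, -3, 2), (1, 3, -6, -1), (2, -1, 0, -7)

rank(A) = 4

Row reduction:
R2 <- R2 - (-8/5)*R1:  [     0  -34/5      5   66/5 ]
R3 <- R3 - (-1/5)*R1:  [   0  7/5   -5  2/5 ]
R4 <- R4 - (-2/5)*R1:  [     0  -21/5      2  -21/5 ]
R3 <- R3 - (-7/34)*R2:  [       0        0  -135/34    53/17 ]
R4 <- R4 - (21/34)*R2:  [       0        0   -37/34  -210/17 ]
R4 <- R4 - (37/135)*R3:  [         0          0          0  -1783/135 ]
Row echelon form:
[ -5     -8        5          7 ]
[  0  -34/5        5       66/5 ]
[  0      0  -135/34      53/17 ]
[  0      0        0  -1783/135 ]
Nonzero rows / pivot columns: 4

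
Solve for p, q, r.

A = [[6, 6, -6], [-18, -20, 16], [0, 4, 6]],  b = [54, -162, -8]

(1, 4, -4)

Forward elimination on [A|b]:
R2 <- R2 - (-3)*R1:  [  0  -2  -2   0 ]
R3 <- R3 - (-2)*R2:  [  0   0   2  -8 ]
Row echelon form:
[ 6   6  -6  |  54 ]
[ 0  -2  -2  |   0 ]
[ 0   0   2  |  -8 ]
Back-substitution:
r = (-8) / 2 = -4
q = (0 - (-2)*(-4)) / -2 = 4
p = (54 - (6)*(4) - (-6)*(-4)) / 6 = 1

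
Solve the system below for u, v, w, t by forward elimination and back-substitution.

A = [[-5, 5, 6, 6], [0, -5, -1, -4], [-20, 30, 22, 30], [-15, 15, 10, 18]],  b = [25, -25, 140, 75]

(2, 1, 0, 5)

Forward elimination on [A|b]:
R3 <- R3 - (4)*R1:  [  0  10  -2   6  40 ]
R4 <- R4 - (3)*R1:  [  0   0  -8   0   0 ]
R3 <- R3 - (-2)*R2:  [   0    0   -4   -2  -10 ]
R4 <- R4 - (2)*R3:  [  0   0   0   4  20 ]
Row echelon form:
[ -5   5   6   6  |   25 ]
[  0  -5  -1  -4  |  -25 ]
[  0   0  -4  -2  |  -10 ]
[  0   0   0   4  |   20 ]
Back-substitution:
t = (20) / 4 = 5
w = (-10 - (-2)*(5)) / -4 = 0
v = (-25 - (-1)*(0) - (-4)*(5)) / -5 = 1
u = (25 - (5)*(1) - (6)*(0) - (6)*(5)) / -5 = 2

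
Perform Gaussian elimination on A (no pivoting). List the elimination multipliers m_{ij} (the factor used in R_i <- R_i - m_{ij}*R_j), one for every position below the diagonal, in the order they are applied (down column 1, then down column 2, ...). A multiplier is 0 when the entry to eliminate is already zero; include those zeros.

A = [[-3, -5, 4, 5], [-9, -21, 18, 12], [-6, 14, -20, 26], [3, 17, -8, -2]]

Forward elimination:
R2 <- R2 - (3)*R1:  [  0  -6   6  -3 ]
R3 <- R3 - (2)*R1:  [   0   24  -28   16 ]
R4 <- R4 - (-1)*R1:  [  0  12  -4   3 ]
R3 <- R3 - (-4)*R2:  [  0   0  -4   4 ]
R4 <- R4 - (-2)*R2:  [  0   0   8  -3 ]
R4 <- R4 - (-2)*R3:  [ 0  0  0  5 ]
Multipliers (in order of application): m_{21} = 3, m_{31} = 2, m_{41} = -1, m_{32} = -4, m_{42} = -2, m_{43} = -2

multipliers: 3, 2, -1, -4, -2, -2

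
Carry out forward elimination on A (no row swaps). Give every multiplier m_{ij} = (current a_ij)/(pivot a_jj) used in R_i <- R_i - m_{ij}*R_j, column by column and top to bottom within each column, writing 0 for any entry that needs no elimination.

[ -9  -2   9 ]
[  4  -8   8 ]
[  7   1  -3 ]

Forward elimination:
R2 <- R2 - (-4/9)*R1:  [     0  -80/9     12 ]
R3 <- R3 - (-7/9)*R1:  [    0  -5/9     4 ]
R3 <- R3 - (1/16)*R2:  [    0     0  13/4 ]
Multipliers (in order of application): m_{21} = -4/9, m_{31} = -7/9, m_{32} = 1/16

multipliers: -4/9, -7/9, 1/16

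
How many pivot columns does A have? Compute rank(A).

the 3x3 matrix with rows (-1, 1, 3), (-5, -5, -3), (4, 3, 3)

Row reduction:
R2 <- R2 - (5)*R1:  [   0  -10  -18 ]
R3 <- R3 - (-4)*R1:  [  0   7  15 ]
R3 <- R3 - (-7/10)*R2:  [    0     0  12/5 ]
Row echelon form:
[ -1    1     3 ]
[  0  -10   -18 ]
[  0    0  12/5 ]
Nonzero rows / pivot columns: 3

rank(A) = 3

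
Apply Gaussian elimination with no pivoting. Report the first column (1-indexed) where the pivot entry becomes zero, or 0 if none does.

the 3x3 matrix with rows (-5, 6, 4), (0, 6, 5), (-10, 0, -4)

first zero-pivot column = 0

Naive forward elimination:
R3 <- R3 - (2)*R1:  [   0  -12  -12 ]
R3 <- R3 - (-2)*R2:  [  0   0  -2 ]
All pivots nonzero; naive elimination completes without hitting a zero pivot.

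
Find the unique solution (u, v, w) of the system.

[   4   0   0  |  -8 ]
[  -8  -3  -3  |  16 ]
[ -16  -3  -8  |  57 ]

Forward elimination on [A|b]:
R2 <- R2 - (-2)*R1:  [  0  -3  -3   0 ]
R3 <- R3 - (-4)*R1:  [  0  -3  -8  25 ]
R3 <- R3 - (1)*R2:  [  0   0  -5  25 ]
Row echelon form:
[ 4   0   0  |  -8 ]
[ 0  -3  -3  |   0 ]
[ 0   0  -5  |  25 ]
Back-substitution:
w = (25) / -5 = -5
v = (0 - (-3)*(-5)) / -3 = 5
u = (-8) / 4 = -2

(-2, 5, -5)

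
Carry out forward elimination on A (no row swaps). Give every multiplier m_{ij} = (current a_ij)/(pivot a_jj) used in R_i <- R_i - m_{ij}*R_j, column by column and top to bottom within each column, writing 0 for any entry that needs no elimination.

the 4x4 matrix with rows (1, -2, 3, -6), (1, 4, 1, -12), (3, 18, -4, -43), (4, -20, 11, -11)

Forward elimination:
R2 <- R2 - (1)*R1:  [  0   6  -2  -6 ]
R3 <- R3 - (3)*R1:  [   0   24  -13  -25 ]
R4 <- R4 - (4)*R1:  [   0  -12   -1   13 ]
R3 <- R3 - (4)*R2:  [  0   0  -5  -1 ]
R4 <- R4 - (-2)*R2:  [  0   0  -5   1 ]
R4 <- R4 - (1)*R3:  [ 0  0  0  2 ]
Multipliers (in order of application): m_{21} = 1, m_{31} = 3, m_{41} = 4, m_{32} = 4, m_{42} = -2, m_{43} = 1

multipliers: 1, 3, 4, 4, -2, 1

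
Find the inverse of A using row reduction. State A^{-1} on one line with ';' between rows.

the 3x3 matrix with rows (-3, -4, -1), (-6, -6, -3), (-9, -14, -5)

inverse = [-2/3 -1/3 1/3; -1/6 1/3 -1/6; 5/3 -1/3 -1/3]

Gauss-Jordan on [A | I]:
R1 <- (1/-3)*R1:  [    1   4/3   1/3  |  -1/3     0     0 ]
R2 <- R2 - (-6)*R1:  [  0   2  -1  |  -2   1   0 ]
R3 <- R3 - (-9)*R1:  [  0  -2  -2  |  -3   0   1 ]
R2 <- (1/2)*R2:  [    0     1  -1/2  |    -1   1/2     0 ]
R1 <- R1 - (4/3)*R2:  [    1     0     1  |     1  -2/3     0 ]
R3 <- R3 - (-2)*R2:  [  0   0  -3  |  -5   1   1 ]
R3 <- (1/-3)*R3:  [    0     0     1  |   5/3  -1/3  -1/3 ]
R1 <- R1 - (1)*R3:  [    1     0     0  |  -2/3  -1/3   1/3 ]
R2 <- R2 - (-1/2)*R3:  [    0     1     0  |  -1/6   1/3  -1/6 ]
Right block of [I | A^{-1}] is the inverse:
[ -2/3  -1/3   1/3 ]
[ -1/6   1/3  -1/6 ]
[  5/3  -1/3  -1/3 ]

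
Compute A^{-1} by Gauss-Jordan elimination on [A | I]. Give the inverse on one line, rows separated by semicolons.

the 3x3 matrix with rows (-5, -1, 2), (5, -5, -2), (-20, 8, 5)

inverse = [1/10 -7/30 -2/15; -1/6 -1/6 0; 2/3 -2/3 -1/3]

Gauss-Jordan on [A | I]:
R1 <- (1/-5)*R1:  [    1   1/5  -2/5  |  -1/5     0     0 ]
R2 <- R2 - (5)*R1:  [  0  -6   0  |   1   1   0 ]
R3 <- R3 - (-20)*R1:  [  0  12  -3  |  -4   0   1 ]
R2 <- (1/-6)*R2:  [    0     1     0  |  -1/6  -1/6     0 ]
R1 <- R1 - (1/5)*R2:  [    1     0  -2/5  |  -1/6  1/30     0 ]
R3 <- R3 - (12)*R2:  [  0   0  -3  |  -2   2   1 ]
R3 <- (1/-3)*R3:  [    0     0     1  |   2/3  -2/3  -1/3 ]
R1 <- R1 - (-2/5)*R3:  [     1      0      0  |   1/10  -7/30  -2/15 ]
Right block of [I | A^{-1}] is the inverse:
[ 1/10  -7/30  -2/15 ]
[ -1/6   -1/6      0 ]
[  2/3   -2/3   -1/3 ]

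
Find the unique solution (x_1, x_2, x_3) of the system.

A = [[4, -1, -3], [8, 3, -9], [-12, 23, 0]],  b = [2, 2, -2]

Forward elimination on [A|b]:
R2 <- R2 - (2)*R1:  [  0   5  -3  -2 ]
R3 <- R3 - (-3)*R1:  [  0  20  -9   4 ]
R3 <- R3 - (4)*R2:  [  0   0   3  12 ]
Row echelon form:
[ 4  -1  -3  |   2 ]
[ 0   5  -3  |  -2 ]
[ 0   0   3  |  12 ]
Back-substitution:
x_3 = (12) / 3 = 4
x_2 = (-2 - (-3)*(4)) / 5 = 2
x_1 = (2 - (-1)*(2) - (-3)*(4)) / 4 = 4

(4, 2, 4)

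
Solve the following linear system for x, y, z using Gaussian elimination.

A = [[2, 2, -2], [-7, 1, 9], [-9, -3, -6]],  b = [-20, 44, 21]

Forward elimination on [A|b]:
R2 <- R2 - (-7/2)*R1:  [   0    8    2  -26 ]
R3 <- R3 - (-9/2)*R1:  [   0    6  -15  -69 ]
R3 <- R3 - (3/4)*R2:  [     0      0  -33/2  -99/2 ]
Row echelon form:
[ 2  2     -2  |    -20 ]
[ 0  8      2  |    -26 ]
[ 0  0  -33/2  |  -99/2 ]
Back-substitution:
z = (-99/2) / (-33/2) = 3
y = (-26 - (2)*(3)) / 8 = -4
x = (-20 - (2)*(-4) - (-2)*(3)) / 2 = -3

(-3, -4, 3)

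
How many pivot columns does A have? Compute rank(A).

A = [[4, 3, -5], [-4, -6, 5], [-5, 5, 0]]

rank(A) = 3

Row reduction:
R2 <- R2 - (-1)*R1:  [  0  -3   0 ]
R3 <- R3 - (-5/4)*R1:  [     0   35/4  -25/4 ]
R3 <- R3 - (-35/12)*R2:  [     0      0  -25/4 ]
Row echelon form:
[ 4   3     -5 ]
[ 0  -3      0 ]
[ 0   0  -25/4 ]
Nonzero rows / pivot columns: 3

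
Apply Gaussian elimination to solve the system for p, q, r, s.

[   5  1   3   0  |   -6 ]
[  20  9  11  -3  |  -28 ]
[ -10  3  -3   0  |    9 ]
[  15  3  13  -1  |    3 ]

(-3, -3, 4, -5)

Forward elimination on [A|b]:
R2 <- R2 - (4)*R1:  [  0   5  -1  -3  -4 ]
R3 <- R3 - (-2)*R1:  [  0   5   3   0  -3 ]
R4 <- R4 - (3)*R1:  [  0   0   4  -1  21 ]
R3 <- R3 - (1)*R2:  [ 0  0  4  3  1 ]
R4 <- R4 - (1)*R3:  [  0   0   0  -4  20 ]
Row echelon form:
[ 5  1   3   0  |  -6 ]
[ 0  5  -1  -3  |  -4 ]
[ 0  0   4   3  |   1 ]
[ 0  0   0  -4  |  20 ]
Back-substitution:
s = (20) / -4 = -5
r = (1 - (3)*(-5)) / 4 = 4
q = (-4 - (-1)*(4) - (-3)*(-5)) / 5 = -3
p = (-6 - (1)*(-3) - (3)*(4)) / 5 = -3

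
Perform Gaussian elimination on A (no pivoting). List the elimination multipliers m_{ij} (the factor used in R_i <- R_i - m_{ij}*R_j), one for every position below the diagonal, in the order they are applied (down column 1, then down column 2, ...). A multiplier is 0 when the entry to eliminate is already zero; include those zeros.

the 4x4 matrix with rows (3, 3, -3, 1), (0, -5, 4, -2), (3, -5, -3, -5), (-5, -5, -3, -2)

Forward elimination:
R2: entry in column 1 is already 0 -> m_{21} = 0 (no row operation needed)
R3 <- R3 - (1)*R1:  [  0  -8   0  -6 ]
R4 <- R4 - (-5/3)*R1:  [    0     0    -8  -1/3 ]
R3 <- R3 - (8/5)*R2:  [     0      0  -32/5  -14/5 ]
R4: entry in column 2 is already 0 -> m_{42} = 0 (no row operation needed)
R4 <- R4 - (5/4)*R3:  [    0     0     0  19/6 ]
Multipliers (in order of application): m_{21} = 0, m_{31} = 1, m_{41} = -5/3, m_{32} = 8/5, m_{42} = 0, m_{43} = 5/4

multipliers: 0, 1, -5/3, 8/5, 0, 5/4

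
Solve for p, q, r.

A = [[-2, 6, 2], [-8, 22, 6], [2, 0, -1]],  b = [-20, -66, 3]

(-1, -2, -5)

Forward elimination on [A|b]:
R2 <- R2 - (4)*R1:  [  0  -2  -2  14 ]
R3 <- R3 - (-1)*R1:  [   0    6    1  -17 ]
R3 <- R3 - (-3)*R2:  [  0   0  -5  25 ]
Row echelon form:
[ -2   6   2  |  -20 ]
[  0  -2  -2  |   14 ]
[  0   0  -5  |   25 ]
Back-substitution:
r = (25) / -5 = -5
q = (14 - (-2)*(-5)) / -2 = -2
p = (-20 - (6)*(-2) - (2)*(-5)) / -2 = -1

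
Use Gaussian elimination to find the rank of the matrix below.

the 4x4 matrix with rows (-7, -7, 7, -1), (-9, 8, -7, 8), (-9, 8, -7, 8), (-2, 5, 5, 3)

rank(A) = 3

Row reduction:
R2 <- R2 - (9/7)*R1:  [    0    17   -16  65/7 ]
R3 <- R3 - (9/7)*R1:  [    0    17   -16  65/7 ]
R4 <- R4 - (2/7)*R1:  [    0     7     3  23/7 ]
R3 <- R3 - (1)*R2:  [ 0  0  0  0 ]
R4 <- R4 - (7/17)*R2:  [       0        0   163/17  -64/119 ]
R3 <-> R4   (pivot in column 3 was zero)
[ -7  -7       7       -1 ]
[  0  17     -16     65/7 ]
[  0   0  163/17  -64/119 ]
[  0   0       0        0 ]
Row echelon form:
[ -7  -7       7       -1 ]
[  0  17     -16     65/7 ]
[  0   0  163/17  -64/119 ]
[  0   0       0        0 ]
Nonzero rows / pivot columns: 3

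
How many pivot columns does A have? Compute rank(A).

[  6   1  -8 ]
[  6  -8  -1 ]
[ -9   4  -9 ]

Row reduction:
R2 <- R2 - (1)*R1:  [  0  -9   7 ]
R3 <- R3 - (-3/2)*R1:  [    0  11/2   -21 ]
R3 <- R3 - (-11/18)*R2:  [       0        0  -301/18 ]
Row echelon form:
[ 6   1       -8 ]
[ 0  -9        7 ]
[ 0   0  -301/18 ]
Nonzero rows / pivot columns: 3

rank(A) = 3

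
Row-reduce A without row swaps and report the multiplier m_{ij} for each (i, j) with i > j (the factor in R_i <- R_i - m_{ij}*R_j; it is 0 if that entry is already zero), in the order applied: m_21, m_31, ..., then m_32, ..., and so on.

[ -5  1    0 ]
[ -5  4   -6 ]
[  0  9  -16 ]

multipliers: 1, 0, 3

Forward elimination:
R2 <- R2 - (1)*R1:  [  0   3  -6 ]
R3: entry in column 1 is already 0 -> m_{31} = 0 (no row operation needed)
R3 <- R3 - (3)*R2:  [ 0  0  2 ]
Multipliers (in order of application): m_{21} = 1, m_{31} = 0, m_{32} = 3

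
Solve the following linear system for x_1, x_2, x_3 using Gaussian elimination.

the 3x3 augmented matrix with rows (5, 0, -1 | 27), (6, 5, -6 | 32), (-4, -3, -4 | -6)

(5, -2, -2)

Forward elimination on [A|b]:
R2 <- R2 - (6/5)*R1:  [     0      5  -24/5   -2/5 ]
R3 <- R3 - (-4/5)*R1:  [     0     -3  -24/5   78/5 ]
R3 <- R3 - (-3/5)*R2:  [       0        0  -192/25   384/25 ]
Row echelon form:
[ 5  0       -1  |      27 ]
[ 0  5    -24/5  |    -2/5 ]
[ 0  0  -192/25  |  384/25 ]
Back-substitution:
x_3 = (384/25) / (-192/25) = -2
x_2 = (-2/5 - (-24/5)*(-2)) / 5 = -2
x_1 = (27 - (-1)*(-2)) / 5 = 5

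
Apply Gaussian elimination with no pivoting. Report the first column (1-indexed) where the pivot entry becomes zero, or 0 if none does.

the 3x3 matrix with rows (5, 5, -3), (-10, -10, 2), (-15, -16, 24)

Naive forward elimination:
R2 <- R2 - (-2)*R1:  [  0   0  -4 ]
R3 <- R3 - (-3)*R1:  [  0  -1  15 ]
Matrix at this point:
[ 5   5  -3 ]
[ 0   0  -4 ]
[ 0  -1  15 ]
Pivot entry (2,2) is zero but row 3 has -1 in column 2 -> naive elimination stops; a row interchange (e.g. R2 <-> R3) would be required here.

first zero-pivot column = 2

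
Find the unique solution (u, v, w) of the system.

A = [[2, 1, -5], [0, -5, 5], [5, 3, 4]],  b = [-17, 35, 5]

Forward elimination on [A|b]:
R3 <- R3 - (5/2)*R1:  [    0   1/2  33/2  95/2 ]
R3 <- R3 - (-1/10)*R2:  [  0   0  17  51 ]
Row echelon form:
[ 2   1  -5  |  -17 ]
[ 0  -5   5  |   35 ]
[ 0   0  17  |   51 ]
Back-substitution:
w = (51) / 17 = 3
v = (35 - (5)*(3)) / -5 = -4
u = (-17 - (1)*(-4) - (-5)*(3)) / 2 = 1

(1, -4, 3)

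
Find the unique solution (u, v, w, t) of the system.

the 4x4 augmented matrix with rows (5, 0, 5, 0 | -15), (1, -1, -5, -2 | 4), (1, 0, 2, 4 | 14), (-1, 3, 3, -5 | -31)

Forward elimination on [A|b]:
R2 <- R2 - (1/5)*R1:  [  0  -1  -6  -2   7 ]
R3 <- R3 - (1/5)*R1:  [  0   0   1   4  17 ]
R4 <- R4 - (-1/5)*R1:  [   0    3    4   -5  -34 ]
R4 <- R4 - (-3)*R2:  [   0    0  -14  -11  -13 ]
R4 <- R4 - (-14)*R3:  [   0    0    0   45  225 ]
Row echelon form:
[ 5   0   5   0  |  -15 ]
[ 0  -1  -6  -2  |    7 ]
[ 0   0   1   4  |   17 ]
[ 0   0   0  45  |  225 ]
Back-substitution:
t = (225) / 45 = 5
w = (17 - (4)*(5)) / 1 = -3
v = (7 - (-6)*(-3) - (-2)*(5)) / -1 = 1
u = (-15 - (5)*(-3)) / 5 = 0

(0, 1, -3, 5)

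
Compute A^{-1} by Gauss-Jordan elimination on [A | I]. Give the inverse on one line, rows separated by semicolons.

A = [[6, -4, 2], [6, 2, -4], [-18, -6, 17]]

Gauss-Jordan on [A | I]:
R1 <- (1/6)*R1:  [    1  -2/3   1/3  |   1/6     0     0 ]
R2 <- R2 - (6)*R1:  [  0   6  -6  |  -1   1   0 ]
R3 <- R3 - (-18)*R1:  [   0  -18   23  |    3    0    1 ]
R2 <- (1/6)*R2:  [    0     1    -1  |  -1/6   1/6     0 ]
R1 <- R1 - (-2/3)*R2:  [    1     0  -1/3  |  1/18   1/9     0 ]
R3 <- R3 - (-18)*R2:  [ 0  0  5  |  0  3  1 ]
R3 <- (1/5)*R3:  [   0    0    1  |    0  3/5  1/5 ]
R1 <- R1 - (-1/3)*R3:  [     1      0      0  |   1/18  14/45   1/15 ]
R2 <- R2 - (-1)*R3:  [     0      1      0  |   -1/6  23/30    1/5 ]
Right block of [I | A^{-1}] is the inverse:
[ 1/18  14/45  1/15 ]
[ -1/6  23/30   1/5 ]
[    0    3/5   1/5 ]

inverse = [1/18 14/45 1/15; -1/6 23/30 1/5; 0 3/5 1/5]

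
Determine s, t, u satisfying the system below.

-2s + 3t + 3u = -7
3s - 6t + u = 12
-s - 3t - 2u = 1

Forward elimination on [A|b]:
R2 <- R2 - (-3/2)*R1:  [    0  -3/2  11/2   3/2 ]
R3 <- R3 - (1/2)*R1:  [    0  -9/2  -7/2   9/2 ]
R3 <- R3 - (3)*R2:  [   0    0  -20    0 ]
Row echelon form:
[ -2     3     3  |   -7 ]
[  0  -3/2  11/2  |  3/2 ]
[  0     0   -20  |    0 ]
Back-substitution:
u = (0) / -20 = 0
t = (3/2 - (11/2)*(0)) / (-3/2) = -1
s = (-7 - (3)*(-1) - (3)*(0)) / -2 = 2

(2, -1, 0)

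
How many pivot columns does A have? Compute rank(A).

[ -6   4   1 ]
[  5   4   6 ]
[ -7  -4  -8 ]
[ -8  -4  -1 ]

Row reduction:
R2 <- R2 - (-5/6)*R1:  [    0  22/3  41/6 ]
R3 <- R3 - (7/6)*R1:  [     0  -26/3  -55/6 ]
R4 <- R4 - (4/3)*R1:  [     0  -28/3   -7/3 ]
R3 <- R3 - (-13/11)*R2:  [      0       0  -12/11 ]
R4 <- R4 - (-14/11)*R2:  [     0      0  70/11 ]
R4 <- R4 - (-35/6)*R3:  [ 0  0  0 ]
Row echelon form:
[ -6     4       1 ]
[  0  22/3    41/6 ]
[  0     0  -12/11 ]
[  0     0       0 ]
Nonzero rows / pivot columns: 3

rank(A) = 3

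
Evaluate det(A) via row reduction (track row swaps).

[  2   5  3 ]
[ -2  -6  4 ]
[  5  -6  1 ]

Forward elimination:
R2 <- R2 - (-1)*R1:  [  0  -1   7 ]
R3 <- R3 - (5/2)*R1:  [     0  -37/2  -13/2 ]
R3 <- R3 - (37/2)*R2:  [    0     0  -136 ]
Upper-triangular form:
[ 2   5     3 ]
[ 0  -1     7 ]
[ 0   0  -136 ]
det(A) = (-1)^0 * (2) * (-1) * (-136) = 272  (0 row swaps -> sign +1)

det(A) = 272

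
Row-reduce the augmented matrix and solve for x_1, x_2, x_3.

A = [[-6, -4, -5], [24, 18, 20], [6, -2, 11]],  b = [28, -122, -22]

Forward elimination on [A|b]:
R2 <- R2 - (-4)*R1:  [   0    2    0  -10 ]
R3 <- R3 - (-1)*R1:  [  0  -6   6   6 ]
R3 <- R3 - (-3)*R2:  [   0    0    6  -24 ]
Row echelon form:
[ -6  -4  -5  |   28 ]
[  0   2   0  |  -10 ]
[  0   0   6  |  -24 ]
Back-substitution:
x_3 = (-24) / 6 = -4
x_2 = (-10) / 2 = -5
x_1 = (28 - (-4)*(-5) - (-5)*(-4)) / -6 = 2

(2, -5, -4)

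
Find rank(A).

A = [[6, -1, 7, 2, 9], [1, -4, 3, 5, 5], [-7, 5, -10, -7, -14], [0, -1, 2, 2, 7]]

Row reduction:
R2 <- R2 - (1/6)*R1:  [     0  -23/6   11/6   14/3    7/2 ]
R3 <- R3 - (-7/6)*R1:  [     0   23/6  -11/6  -14/3   -7/2 ]
R3 <- R3 - (-1)*R2:  [ 0  0  0  0  0 ]
R4 <- R4 - (6/23)*R2:  [      0       0   35/23   18/23  140/23 ]
R3 <-> R4   (pivot in column 3 was zero)
[ 6     -1      7      2       9 ]
[ 0  -23/6   11/6   14/3     7/2 ]
[ 0      0  35/23  18/23  140/23 ]
[ 0      0      0      0       0 ]
Row echelon form:
[ 6     -1      7      2       9 ]
[ 0  -23/6   11/6   14/3     7/2 ]
[ 0      0  35/23  18/23  140/23 ]
[ 0      0      0      0       0 ]
Nonzero rows / pivot columns: 3

rank(A) = 3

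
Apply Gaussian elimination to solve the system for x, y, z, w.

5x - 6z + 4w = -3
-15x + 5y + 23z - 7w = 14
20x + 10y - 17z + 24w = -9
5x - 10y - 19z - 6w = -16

(-1, -2, 1, 2)

Forward elimination on [A|b]:
R2 <- R2 - (-3)*R1:  [ 0  5  5  5  5 ]
R3 <- R3 - (4)*R1:  [  0  10   7   8   3 ]
R4 <- R4 - (1)*R1:  [   0  -10  -13  -10  -13 ]
R3 <- R3 - (2)*R2:  [  0   0  -3  -2  -7 ]
R4 <- R4 - (-2)*R2:  [  0   0  -3   0  -3 ]
R4 <- R4 - (1)*R3:  [ 0  0  0  2  4 ]
Row echelon form:
[ 5  0  -6   4  |  -3 ]
[ 0  5   5   5  |   5 ]
[ 0  0  -3  -2  |  -7 ]
[ 0  0   0   2  |   4 ]
Back-substitution:
w = (4) / 2 = 2
z = (-7 - (-2)*(2)) / -3 = 1
y = (5 - (5)*(1) - (5)*(2)) / 5 = -2
x = (-3 - (-6)*(1) - (4)*(2)) / 5 = -1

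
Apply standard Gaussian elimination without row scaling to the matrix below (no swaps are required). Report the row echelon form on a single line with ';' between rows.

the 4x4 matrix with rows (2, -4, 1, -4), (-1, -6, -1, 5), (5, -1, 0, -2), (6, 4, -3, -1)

Forward elimination:
R2 <- R2 - (-1/2)*R1:  [    0    -8  -1/2     3 ]
R3 <- R3 - (5/2)*R1:  [    0     9  -5/2     8 ]
R4 <- R4 - (3)*R1:  [  0  16  -6  11 ]
R3 <- R3 - (-9/8)*R2:  [      0       0  -49/16    91/8 ]
R4 <- R4 - (-2)*R2:  [  0   0  -7  17 ]
R4 <- R4 - (16/7)*R3:  [  0   0   0  -9 ]
Row echelon form:
[ 2  -4       1    -4 ]
[ 0  -8    -1/2     3 ]
[ 0   0  -49/16  91/8 ]
[ 0   0       0    -9 ]

REF = [2 -4 1 -4; 0 -8 -1/2 3; 0 0 -49/16 91/8; 0 0 0 -9]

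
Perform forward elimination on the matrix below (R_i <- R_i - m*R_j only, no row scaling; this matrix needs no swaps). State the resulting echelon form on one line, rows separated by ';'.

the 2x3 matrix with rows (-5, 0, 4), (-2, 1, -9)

Forward elimination:
R2 <- R2 - (2/5)*R1:  [     0      1  -53/5 ]
Row echelon form:
[ -5  0      4 ]
[  0  1  -53/5 ]

REF = [-5 0 4; 0 1 -53/5]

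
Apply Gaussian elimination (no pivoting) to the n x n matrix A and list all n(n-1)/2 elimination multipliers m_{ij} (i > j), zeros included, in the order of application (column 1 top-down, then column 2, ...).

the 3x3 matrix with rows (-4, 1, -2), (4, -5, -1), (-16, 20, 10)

Forward elimination:
R2 <- R2 - (-1)*R1:  [  0  -4  -3 ]
R3 <- R3 - (4)*R1:  [  0  16  18 ]
R3 <- R3 - (-4)*R2:  [ 0  0  6 ]
Multipliers (in order of application): m_{21} = -1, m_{31} = 4, m_{32} = -4

multipliers: -1, 4, -4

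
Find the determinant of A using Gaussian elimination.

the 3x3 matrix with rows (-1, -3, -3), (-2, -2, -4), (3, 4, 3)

Forward elimination:
R2 <- R2 - (2)*R1:  [ 0  4  2 ]
R3 <- R3 - (-3)*R1:  [  0  -5  -6 ]
R3 <- R3 - (-5/4)*R2:  [    0     0  -7/2 ]
Upper-triangular form:
[ -1  -3    -3 ]
[  0   4     2 ]
[  0   0  -7/2 ]
det(A) = (-1)^0 * (-1) * (4) * (-7/2) = 14  (0 row swaps -> sign +1)

det(A) = 14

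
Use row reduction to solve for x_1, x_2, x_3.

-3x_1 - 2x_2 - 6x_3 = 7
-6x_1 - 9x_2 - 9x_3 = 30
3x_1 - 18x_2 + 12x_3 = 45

(-5, -2, 2)

Forward elimination on [A|b]:
R2 <- R2 - (2)*R1:  [  0  -5   3  16 ]
R3 <- R3 - (-1)*R1:  [   0  -20    6   52 ]
R3 <- R3 - (4)*R2:  [   0    0   -6  -12 ]
Row echelon form:
[ -3  -2  -6  |    7 ]
[  0  -5   3  |   16 ]
[  0   0  -6  |  -12 ]
Back-substitution:
x_3 = (-12) / -6 = 2
x_2 = (16 - (3)*(2)) / -5 = -2
x_1 = (7 - (-2)*(-2) - (-6)*(2)) / -3 = -5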